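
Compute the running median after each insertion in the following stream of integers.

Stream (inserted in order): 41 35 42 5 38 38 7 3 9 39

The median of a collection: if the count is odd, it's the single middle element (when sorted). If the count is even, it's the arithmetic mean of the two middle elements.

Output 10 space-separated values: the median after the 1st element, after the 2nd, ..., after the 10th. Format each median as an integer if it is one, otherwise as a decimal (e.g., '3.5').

Step 1: insert 41 -> lo=[41] (size 1, max 41) hi=[] (size 0) -> median=41
Step 2: insert 35 -> lo=[35] (size 1, max 35) hi=[41] (size 1, min 41) -> median=38
Step 3: insert 42 -> lo=[35, 41] (size 2, max 41) hi=[42] (size 1, min 42) -> median=41
Step 4: insert 5 -> lo=[5, 35] (size 2, max 35) hi=[41, 42] (size 2, min 41) -> median=38
Step 5: insert 38 -> lo=[5, 35, 38] (size 3, max 38) hi=[41, 42] (size 2, min 41) -> median=38
Step 6: insert 38 -> lo=[5, 35, 38] (size 3, max 38) hi=[38, 41, 42] (size 3, min 38) -> median=38
Step 7: insert 7 -> lo=[5, 7, 35, 38] (size 4, max 38) hi=[38, 41, 42] (size 3, min 38) -> median=38
Step 8: insert 3 -> lo=[3, 5, 7, 35] (size 4, max 35) hi=[38, 38, 41, 42] (size 4, min 38) -> median=36.5
Step 9: insert 9 -> lo=[3, 5, 7, 9, 35] (size 5, max 35) hi=[38, 38, 41, 42] (size 4, min 38) -> median=35
Step 10: insert 39 -> lo=[3, 5, 7, 9, 35] (size 5, max 35) hi=[38, 38, 39, 41, 42] (size 5, min 38) -> median=36.5

Answer: 41 38 41 38 38 38 38 36.5 35 36.5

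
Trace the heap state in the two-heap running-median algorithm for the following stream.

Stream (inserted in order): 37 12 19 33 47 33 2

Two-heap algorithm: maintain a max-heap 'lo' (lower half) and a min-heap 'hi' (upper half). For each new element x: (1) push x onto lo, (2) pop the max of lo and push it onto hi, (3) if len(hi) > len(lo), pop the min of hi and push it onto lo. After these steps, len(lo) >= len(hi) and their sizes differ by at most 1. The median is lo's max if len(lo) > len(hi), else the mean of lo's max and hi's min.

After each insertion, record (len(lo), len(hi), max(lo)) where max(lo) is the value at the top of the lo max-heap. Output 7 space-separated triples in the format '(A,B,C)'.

Step 1: insert 37 -> lo=[37] hi=[] -> (len(lo)=1, len(hi)=0, max(lo)=37)
Step 2: insert 12 -> lo=[12] hi=[37] -> (len(lo)=1, len(hi)=1, max(lo)=12)
Step 3: insert 19 -> lo=[12, 19] hi=[37] -> (len(lo)=2, len(hi)=1, max(lo)=19)
Step 4: insert 33 -> lo=[12, 19] hi=[33, 37] -> (len(lo)=2, len(hi)=2, max(lo)=19)
Step 5: insert 47 -> lo=[12, 19, 33] hi=[37, 47] -> (len(lo)=3, len(hi)=2, max(lo)=33)
Step 6: insert 33 -> lo=[12, 19, 33] hi=[33, 37, 47] -> (len(lo)=3, len(hi)=3, max(lo)=33)
Step 7: insert 2 -> lo=[2, 12, 19, 33] hi=[33, 37, 47] -> (len(lo)=4, len(hi)=3, max(lo)=33)

Answer: (1,0,37) (1,1,12) (2,1,19) (2,2,19) (3,2,33) (3,3,33) (4,3,33)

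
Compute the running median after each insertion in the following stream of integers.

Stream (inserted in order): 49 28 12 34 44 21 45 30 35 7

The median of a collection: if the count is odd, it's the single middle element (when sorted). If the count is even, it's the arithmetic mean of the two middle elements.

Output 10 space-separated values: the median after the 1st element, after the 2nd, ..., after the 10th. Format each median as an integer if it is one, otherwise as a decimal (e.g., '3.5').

Answer: 49 38.5 28 31 34 31 34 32 34 32

Derivation:
Step 1: insert 49 -> lo=[49] (size 1, max 49) hi=[] (size 0) -> median=49
Step 2: insert 28 -> lo=[28] (size 1, max 28) hi=[49] (size 1, min 49) -> median=38.5
Step 3: insert 12 -> lo=[12, 28] (size 2, max 28) hi=[49] (size 1, min 49) -> median=28
Step 4: insert 34 -> lo=[12, 28] (size 2, max 28) hi=[34, 49] (size 2, min 34) -> median=31
Step 5: insert 44 -> lo=[12, 28, 34] (size 3, max 34) hi=[44, 49] (size 2, min 44) -> median=34
Step 6: insert 21 -> lo=[12, 21, 28] (size 3, max 28) hi=[34, 44, 49] (size 3, min 34) -> median=31
Step 7: insert 45 -> lo=[12, 21, 28, 34] (size 4, max 34) hi=[44, 45, 49] (size 3, min 44) -> median=34
Step 8: insert 30 -> lo=[12, 21, 28, 30] (size 4, max 30) hi=[34, 44, 45, 49] (size 4, min 34) -> median=32
Step 9: insert 35 -> lo=[12, 21, 28, 30, 34] (size 5, max 34) hi=[35, 44, 45, 49] (size 4, min 35) -> median=34
Step 10: insert 7 -> lo=[7, 12, 21, 28, 30] (size 5, max 30) hi=[34, 35, 44, 45, 49] (size 5, min 34) -> median=32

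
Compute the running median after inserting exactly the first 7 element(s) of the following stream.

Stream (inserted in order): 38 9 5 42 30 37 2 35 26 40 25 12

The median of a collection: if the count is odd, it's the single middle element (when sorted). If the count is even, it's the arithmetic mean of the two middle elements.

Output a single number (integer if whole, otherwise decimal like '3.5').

Answer: 30

Derivation:
Step 1: insert 38 -> lo=[38] (size 1, max 38) hi=[] (size 0) -> median=38
Step 2: insert 9 -> lo=[9] (size 1, max 9) hi=[38] (size 1, min 38) -> median=23.5
Step 3: insert 5 -> lo=[5, 9] (size 2, max 9) hi=[38] (size 1, min 38) -> median=9
Step 4: insert 42 -> lo=[5, 9] (size 2, max 9) hi=[38, 42] (size 2, min 38) -> median=23.5
Step 5: insert 30 -> lo=[5, 9, 30] (size 3, max 30) hi=[38, 42] (size 2, min 38) -> median=30
Step 6: insert 37 -> lo=[5, 9, 30] (size 3, max 30) hi=[37, 38, 42] (size 3, min 37) -> median=33.5
Step 7: insert 2 -> lo=[2, 5, 9, 30] (size 4, max 30) hi=[37, 38, 42] (size 3, min 37) -> median=30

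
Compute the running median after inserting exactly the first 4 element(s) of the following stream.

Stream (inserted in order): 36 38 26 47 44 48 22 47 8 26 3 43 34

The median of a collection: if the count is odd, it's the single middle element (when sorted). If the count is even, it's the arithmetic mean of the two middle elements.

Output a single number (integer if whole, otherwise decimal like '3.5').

Answer: 37

Derivation:
Step 1: insert 36 -> lo=[36] (size 1, max 36) hi=[] (size 0) -> median=36
Step 2: insert 38 -> lo=[36] (size 1, max 36) hi=[38] (size 1, min 38) -> median=37
Step 3: insert 26 -> lo=[26, 36] (size 2, max 36) hi=[38] (size 1, min 38) -> median=36
Step 4: insert 47 -> lo=[26, 36] (size 2, max 36) hi=[38, 47] (size 2, min 38) -> median=37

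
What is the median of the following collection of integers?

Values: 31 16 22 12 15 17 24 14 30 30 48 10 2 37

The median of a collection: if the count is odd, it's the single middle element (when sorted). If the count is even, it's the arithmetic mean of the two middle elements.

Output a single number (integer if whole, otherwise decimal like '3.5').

Answer: 19.5

Derivation:
Step 1: insert 31 -> lo=[31] (size 1, max 31) hi=[] (size 0) -> median=31
Step 2: insert 16 -> lo=[16] (size 1, max 16) hi=[31] (size 1, min 31) -> median=23.5
Step 3: insert 22 -> lo=[16, 22] (size 2, max 22) hi=[31] (size 1, min 31) -> median=22
Step 4: insert 12 -> lo=[12, 16] (size 2, max 16) hi=[22, 31] (size 2, min 22) -> median=19
Step 5: insert 15 -> lo=[12, 15, 16] (size 3, max 16) hi=[22, 31] (size 2, min 22) -> median=16
Step 6: insert 17 -> lo=[12, 15, 16] (size 3, max 16) hi=[17, 22, 31] (size 3, min 17) -> median=16.5
Step 7: insert 24 -> lo=[12, 15, 16, 17] (size 4, max 17) hi=[22, 24, 31] (size 3, min 22) -> median=17
Step 8: insert 14 -> lo=[12, 14, 15, 16] (size 4, max 16) hi=[17, 22, 24, 31] (size 4, min 17) -> median=16.5
Step 9: insert 30 -> lo=[12, 14, 15, 16, 17] (size 5, max 17) hi=[22, 24, 30, 31] (size 4, min 22) -> median=17
Step 10: insert 30 -> lo=[12, 14, 15, 16, 17] (size 5, max 17) hi=[22, 24, 30, 30, 31] (size 5, min 22) -> median=19.5
Step 11: insert 48 -> lo=[12, 14, 15, 16, 17, 22] (size 6, max 22) hi=[24, 30, 30, 31, 48] (size 5, min 24) -> median=22
Step 12: insert 10 -> lo=[10, 12, 14, 15, 16, 17] (size 6, max 17) hi=[22, 24, 30, 30, 31, 48] (size 6, min 22) -> median=19.5
Step 13: insert 2 -> lo=[2, 10, 12, 14, 15, 16, 17] (size 7, max 17) hi=[22, 24, 30, 30, 31, 48] (size 6, min 22) -> median=17
Step 14: insert 37 -> lo=[2, 10, 12, 14, 15, 16, 17] (size 7, max 17) hi=[22, 24, 30, 30, 31, 37, 48] (size 7, min 22) -> median=19.5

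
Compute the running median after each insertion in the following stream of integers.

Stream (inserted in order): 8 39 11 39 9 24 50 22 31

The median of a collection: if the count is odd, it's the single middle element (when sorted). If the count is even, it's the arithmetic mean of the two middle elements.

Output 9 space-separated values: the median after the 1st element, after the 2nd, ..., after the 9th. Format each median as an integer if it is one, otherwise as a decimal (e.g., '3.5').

Step 1: insert 8 -> lo=[8] (size 1, max 8) hi=[] (size 0) -> median=8
Step 2: insert 39 -> lo=[8] (size 1, max 8) hi=[39] (size 1, min 39) -> median=23.5
Step 3: insert 11 -> lo=[8, 11] (size 2, max 11) hi=[39] (size 1, min 39) -> median=11
Step 4: insert 39 -> lo=[8, 11] (size 2, max 11) hi=[39, 39] (size 2, min 39) -> median=25
Step 5: insert 9 -> lo=[8, 9, 11] (size 3, max 11) hi=[39, 39] (size 2, min 39) -> median=11
Step 6: insert 24 -> lo=[8, 9, 11] (size 3, max 11) hi=[24, 39, 39] (size 3, min 24) -> median=17.5
Step 7: insert 50 -> lo=[8, 9, 11, 24] (size 4, max 24) hi=[39, 39, 50] (size 3, min 39) -> median=24
Step 8: insert 22 -> lo=[8, 9, 11, 22] (size 4, max 22) hi=[24, 39, 39, 50] (size 4, min 24) -> median=23
Step 9: insert 31 -> lo=[8, 9, 11, 22, 24] (size 5, max 24) hi=[31, 39, 39, 50] (size 4, min 31) -> median=24

Answer: 8 23.5 11 25 11 17.5 24 23 24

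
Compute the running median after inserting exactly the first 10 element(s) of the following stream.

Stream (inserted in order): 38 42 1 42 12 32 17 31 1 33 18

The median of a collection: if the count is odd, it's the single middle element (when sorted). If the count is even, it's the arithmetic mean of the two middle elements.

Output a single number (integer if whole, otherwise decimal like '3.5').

Answer: 31.5

Derivation:
Step 1: insert 38 -> lo=[38] (size 1, max 38) hi=[] (size 0) -> median=38
Step 2: insert 42 -> lo=[38] (size 1, max 38) hi=[42] (size 1, min 42) -> median=40
Step 3: insert 1 -> lo=[1, 38] (size 2, max 38) hi=[42] (size 1, min 42) -> median=38
Step 4: insert 42 -> lo=[1, 38] (size 2, max 38) hi=[42, 42] (size 2, min 42) -> median=40
Step 5: insert 12 -> lo=[1, 12, 38] (size 3, max 38) hi=[42, 42] (size 2, min 42) -> median=38
Step 6: insert 32 -> lo=[1, 12, 32] (size 3, max 32) hi=[38, 42, 42] (size 3, min 38) -> median=35
Step 7: insert 17 -> lo=[1, 12, 17, 32] (size 4, max 32) hi=[38, 42, 42] (size 3, min 38) -> median=32
Step 8: insert 31 -> lo=[1, 12, 17, 31] (size 4, max 31) hi=[32, 38, 42, 42] (size 4, min 32) -> median=31.5
Step 9: insert 1 -> lo=[1, 1, 12, 17, 31] (size 5, max 31) hi=[32, 38, 42, 42] (size 4, min 32) -> median=31
Step 10: insert 33 -> lo=[1, 1, 12, 17, 31] (size 5, max 31) hi=[32, 33, 38, 42, 42] (size 5, min 32) -> median=31.5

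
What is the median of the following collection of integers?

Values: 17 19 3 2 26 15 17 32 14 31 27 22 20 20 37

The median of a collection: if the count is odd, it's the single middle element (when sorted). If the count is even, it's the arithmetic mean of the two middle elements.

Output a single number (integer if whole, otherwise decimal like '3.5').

Step 1: insert 17 -> lo=[17] (size 1, max 17) hi=[] (size 0) -> median=17
Step 2: insert 19 -> lo=[17] (size 1, max 17) hi=[19] (size 1, min 19) -> median=18
Step 3: insert 3 -> lo=[3, 17] (size 2, max 17) hi=[19] (size 1, min 19) -> median=17
Step 4: insert 2 -> lo=[2, 3] (size 2, max 3) hi=[17, 19] (size 2, min 17) -> median=10
Step 5: insert 26 -> lo=[2, 3, 17] (size 3, max 17) hi=[19, 26] (size 2, min 19) -> median=17
Step 6: insert 15 -> lo=[2, 3, 15] (size 3, max 15) hi=[17, 19, 26] (size 3, min 17) -> median=16
Step 7: insert 17 -> lo=[2, 3, 15, 17] (size 4, max 17) hi=[17, 19, 26] (size 3, min 17) -> median=17
Step 8: insert 32 -> lo=[2, 3, 15, 17] (size 4, max 17) hi=[17, 19, 26, 32] (size 4, min 17) -> median=17
Step 9: insert 14 -> lo=[2, 3, 14, 15, 17] (size 5, max 17) hi=[17, 19, 26, 32] (size 4, min 17) -> median=17
Step 10: insert 31 -> lo=[2, 3, 14, 15, 17] (size 5, max 17) hi=[17, 19, 26, 31, 32] (size 5, min 17) -> median=17
Step 11: insert 27 -> lo=[2, 3, 14, 15, 17, 17] (size 6, max 17) hi=[19, 26, 27, 31, 32] (size 5, min 19) -> median=17
Step 12: insert 22 -> lo=[2, 3, 14, 15, 17, 17] (size 6, max 17) hi=[19, 22, 26, 27, 31, 32] (size 6, min 19) -> median=18
Step 13: insert 20 -> lo=[2, 3, 14, 15, 17, 17, 19] (size 7, max 19) hi=[20, 22, 26, 27, 31, 32] (size 6, min 20) -> median=19
Step 14: insert 20 -> lo=[2, 3, 14, 15, 17, 17, 19] (size 7, max 19) hi=[20, 20, 22, 26, 27, 31, 32] (size 7, min 20) -> median=19.5
Step 15: insert 37 -> lo=[2, 3, 14, 15, 17, 17, 19, 20] (size 8, max 20) hi=[20, 22, 26, 27, 31, 32, 37] (size 7, min 20) -> median=20

Answer: 20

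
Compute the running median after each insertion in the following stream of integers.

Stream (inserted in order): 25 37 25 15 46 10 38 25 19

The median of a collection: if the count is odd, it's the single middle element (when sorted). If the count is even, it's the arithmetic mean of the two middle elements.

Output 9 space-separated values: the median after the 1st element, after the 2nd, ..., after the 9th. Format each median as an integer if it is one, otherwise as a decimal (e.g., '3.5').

Step 1: insert 25 -> lo=[25] (size 1, max 25) hi=[] (size 0) -> median=25
Step 2: insert 37 -> lo=[25] (size 1, max 25) hi=[37] (size 1, min 37) -> median=31
Step 3: insert 25 -> lo=[25, 25] (size 2, max 25) hi=[37] (size 1, min 37) -> median=25
Step 4: insert 15 -> lo=[15, 25] (size 2, max 25) hi=[25, 37] (size 2, min 25) -> median=25
Step 5: insert 46 -> lo=[15, 25, 25] (size 3, max 25) hi=[37, 46] (size 2, min 37) -> median=25
Step 6: insert 10 -> lo=[10, 15, 25] (size 3, max 25) hi=[25, 37, 46] (size 3, min 25) -> median=25
Step 7: insert 38 -> lo=[10, 15, 25, 25] (size 4, max 25) hi=[37, 38, 46] (size 3, min 37) -> median=25
Step 8: insert 25 -> lo=[10, 15, 25, 25] (size 4, max 25) hi=[25, 37, 38, 46] (size 4, min 25) -> median=25
Step 9: insert 19 -> lo=[10, 15, 19, 25, 25] (size 5, max 25) hi=[25, 37, 38, 46] (size 4, min 25) -> median=25

Answer: 25 31 25 25 25 25 25 25 25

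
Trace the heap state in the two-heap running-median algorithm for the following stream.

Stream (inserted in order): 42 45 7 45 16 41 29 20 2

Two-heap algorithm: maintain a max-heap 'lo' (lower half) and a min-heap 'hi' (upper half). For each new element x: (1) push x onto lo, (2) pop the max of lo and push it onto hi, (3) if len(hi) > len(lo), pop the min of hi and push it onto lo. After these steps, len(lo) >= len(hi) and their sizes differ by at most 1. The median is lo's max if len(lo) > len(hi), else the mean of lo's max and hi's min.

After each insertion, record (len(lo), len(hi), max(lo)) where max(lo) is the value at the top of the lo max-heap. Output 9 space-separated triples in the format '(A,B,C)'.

Step 1: insert 42 -> lo=[42] hi=[] -> (len(lo)=1, len(hi)=0, max(lo)=42)
Step 2: insert 45 -> lo=[42] hi=[45] -> (len(lo)=1, len(hi)=1, max(lo)=42)
Step 3: insert 7 -> lo=[7, 42] hi=[45] -> (len(lo)=2, len(hi)=1, max(lo)=42)
Step 4: insert 45 -> lo=[7, 42] hi=[45, 45] -> (len(lo)=2, len(hi)=2, max(lo)=42)
Step 5: insert 16 -> lo=[7, 16, 42] hi=[45, 45] -> (len(lo)=3, len(hi)=2, max(lo)=42)
Step 6: insert 41 -> lo=[7, 16, 41] hi=[42, 45, 45] -> (len(lo)=3, len(hi)=3, max(lo)=41)
Step 7: insert 29 -> lo=[7, 16, 29, 41] hi=[42, 45, 45] -> (len(lo)=4, len(hi)=3, max(lo)=41)
Step 8: insert 20 -> lo=[7, 16, 20, 29] hi=[41, 42, 45, 45] -> (len(lo)=4, len(hi)=4, max(lo)=29)
Step 9: insert 2 -> lo=[2, 7, 16, 20, 29] hi=[41, 42, 45, 45] -> (len(lo)=5, len(hi)=4, max(lo)=29)

Answer: (1,0,42) (1,1,42) (2,1,42) (2,2,42) (3,2,42) (3,3,41) (4,3,41) (4,4,29) (5,4,29)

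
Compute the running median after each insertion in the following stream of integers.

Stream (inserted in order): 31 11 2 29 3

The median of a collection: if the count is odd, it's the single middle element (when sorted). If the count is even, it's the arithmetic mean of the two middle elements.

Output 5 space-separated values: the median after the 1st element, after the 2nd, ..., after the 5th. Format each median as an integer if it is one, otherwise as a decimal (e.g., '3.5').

Step 1: insert 31 -> lo=[31] (size 1, max 31) hi=[] (size 0) -> median=31
Step 2: insert 11 -> lo=[11] (size 1, max 11) hi=[31] (size 1, min 31) -> median=21
Step 3: insert 2 -> lo=[2, 11] (size 2, max 11) hi=[31] (size 1, min 31) -> median=11
Step 4: insert 29 -> lo=[2, 11] (size 2, max 11) hi=[29, 31] (size 2, min 29) -> median=20
Step 5: insert 3 -> lo=[2, 3, 11] (size 3, max 11) hi=[29, 31] (size 2, min 29) -> median=11

Answer: 31 21 11 20 11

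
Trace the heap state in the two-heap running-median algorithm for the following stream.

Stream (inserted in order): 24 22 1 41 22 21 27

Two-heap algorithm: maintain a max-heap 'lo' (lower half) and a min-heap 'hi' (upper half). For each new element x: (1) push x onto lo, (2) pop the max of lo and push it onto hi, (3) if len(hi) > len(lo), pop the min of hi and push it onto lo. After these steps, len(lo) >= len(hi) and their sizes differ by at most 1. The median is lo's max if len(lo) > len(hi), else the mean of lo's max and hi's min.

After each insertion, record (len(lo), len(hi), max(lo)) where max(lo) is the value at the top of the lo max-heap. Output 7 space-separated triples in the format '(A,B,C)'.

Step 1: insert 24 -> lo=[24] hi=[] -> (len(lo)=1, len(hi)=0, max(lo)=24)
Step 2: insert 22 -> lo=[22] hi=[24] -> (len(lo)=1, len(hi)=1, max(lo)=22)
Step 3: insert 1 -> lo=[1, 22] hi=[24] -> (len(lo)=2, len(hi)=1, max(lo)=22)
Step 4: insert 41 -> lo=[1, 22] hi=[24, 41] -> (len(lo)=2, len(hi)=2, max(lo)=22)
Step 5: insert 22 -> lo=[1, 22, 22] hi=[24, 41] -> (len(lo)=3, len(hi)=2, max(lo)=22)
Step 6: insert 21 -> lo=[1, 21, 22] hi=[22, 24, 41] -> (len(lo)=3, len(hi)=3, max(lo)=22)
Step 7: insert 27 -> lo=[1, 21, 22, 22] hi=[24, 27, 41] -> (len(lo)=4, len(hi)=3, max(lo)=22)

Answer: (1,0,24) (1,1,22) (2,1,22) (2,2,22) (3,2,22) (3,3,22) (4,3,22)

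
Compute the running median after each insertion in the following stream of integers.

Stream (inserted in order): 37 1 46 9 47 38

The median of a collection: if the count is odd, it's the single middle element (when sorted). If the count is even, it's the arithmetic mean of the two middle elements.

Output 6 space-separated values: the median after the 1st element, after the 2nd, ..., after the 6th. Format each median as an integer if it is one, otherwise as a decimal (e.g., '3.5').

Answer: 37 19 37 23 37 37.5

Derivation:
Step 1: insert 37 -> lo=[37] (size 1, max 37) hi=[] (size 0) -> median=37
Step 2: insert 1 -> lo=[1] (size 1, max 1) hi=[37] (size 1, min 37) -> median=19
Step 3: insert 46 -> lo=[1, 37] (size 2, max 37) hi=[46] (size 1, min 46) -> median=37
Step 4: insert 9 -> lo=[1, 9] (size 2, max 9) hi=[37, 46] (size 2, min 37) -> median=23
Step 5: insert 47 -> lo=[1, 9, 37] (size 3, max 37) hi=[46, 47] (size 2, min 46) -> median=37
Step 6: insert 38 -> lo=[1, 9, 37] (size 3, max 37) hi=[38, 46, 47] (size 3, min 38) -> median=37.5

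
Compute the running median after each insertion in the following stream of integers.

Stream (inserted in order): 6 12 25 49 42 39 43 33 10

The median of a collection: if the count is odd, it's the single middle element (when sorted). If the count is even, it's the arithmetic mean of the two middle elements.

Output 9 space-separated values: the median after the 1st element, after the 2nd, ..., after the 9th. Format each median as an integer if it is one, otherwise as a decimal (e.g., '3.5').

Answer: 6 9 12 18.5 25 32 39 36 33

Derivation:
Step 1: insert 6 -> lo=[6] (size 1, max 6) hi=[] (size 0) -> median=6
Step 2: insert 12 -> lo=[6] (size 1, max 6) hi=[12] (size 1, min 12) -> median=9
Step 3: insert 25 -> lo=[6, 12] (size 2, max 12) hi=[25] (size 1, min 25) -> median=12
Step 4: insert 49 -> lo=[6, 12] (size 2, max 12) hi=[25, 49] (size 2, min 25) -> median=18.5
Step 5: insert 42 -> lo=[6, 12, 25] (size 3, max 25) hi=[42, 49] (size 2, min 42) -> median=25
Step 6: insert 39 -> lo=[6, 12, 25] (size 3, max 25) hi=[39, 42, 49] (size 3, min 39) -> median=32
Step 7: insert 43 -> lo=[6, 12, 25, 39] (size 4, max 39) hi=[42, 43, 49] (size 3, min 42) -> median=39
Step 8: insert 33 -> lo=[6, 12, 25, 33] (size 4, max 33) hi=[39, 42, 43, 49] (size 4, min 39) -> median=36
Step 9: insert 10 -> lo=[6, 10, 12, 25, 33] (size 5, max 33) hi=[39, 42, 43, 49] (size 4, min 39) -> median=33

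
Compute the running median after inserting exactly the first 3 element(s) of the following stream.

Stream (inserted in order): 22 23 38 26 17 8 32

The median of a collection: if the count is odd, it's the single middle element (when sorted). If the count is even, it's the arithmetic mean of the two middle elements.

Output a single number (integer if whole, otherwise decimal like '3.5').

Answer: 23

Derivation:
Step 1: insert 22 -> lo=[22] (size 1, max 22) hi=[] (size 0) -> median=22
Step 2: insert 23 -> lo=[22] (size 1, max 22) hi=[23] (size 1, min 23) -> median=22.5
Step 3: insert 38 -> lo=[22, 23] (size 2, max 23) hi=[38] (size 1, min 38) -> median=23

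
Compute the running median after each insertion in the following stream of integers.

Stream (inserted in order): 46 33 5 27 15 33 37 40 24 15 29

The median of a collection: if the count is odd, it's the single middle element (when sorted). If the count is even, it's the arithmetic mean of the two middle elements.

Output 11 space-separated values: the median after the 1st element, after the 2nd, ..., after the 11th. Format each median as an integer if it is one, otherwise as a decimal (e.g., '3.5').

Step 1: insert 46 -> lo=[46] (size 1, max 46) hi=[] (size 0) -> median=46
Step 2: insert 33 -> lo=[33] (size 1, max 33) hi=[46] (size 1, min 46) -> median=39.5
Step 3: insert 5 -> lo=[5, 33] (size 2, max 33) hi=[46] (size 1, min 46) -> median=33
Step 4: insert 27 -> lo=[5, 27] (size 2, max 27) hi=[33, 46] (size 2, min 33) -> median=30
Step 5: insert 15 -> lo=[5, 15, 27] (size 3, max 27) hi=[33, 46] (size 2, min 33) -> median=27
Step 6: insert 33 -> lo=[5, 15, 27] (size 3, max 27) hi=[33, 33, 46] (size 3, min 33) -> median=30
Step 7: insert 37 -> lo=[5, 15, 27, 33] (size 4, max 33) hi=[33, 37, 46] (size 3, min 33) -> median=33
Step 8: insert 40 -> lo=[5, 15, 27, 33] (size 4, max 33) hi=[33, 37, 40, 46] (size 4, min 33) -> median=33
Step 9: insert 24 -> lo=[5, 15, 24, 27, 33] (size 5, max 33) hi=[33, 37, 40, 46] (size 4, min 33) -> median=33
Step 10: insert 15 -> lo=[5, 15, 15, 24, 27] (size 5, max 27) hi=[33, 33, 37, 40, 46] (size 5, min 33) -> median=30
Step 11: insert 29 -> lo=[5, 15, 15, 24, 27, 29] (size 6, max 29) hi=[33, 33, 37, 40, 46] (size 5, min 33) -> median=29

Answer: 46 39.5 33 30 27 30 33 33 33 30 29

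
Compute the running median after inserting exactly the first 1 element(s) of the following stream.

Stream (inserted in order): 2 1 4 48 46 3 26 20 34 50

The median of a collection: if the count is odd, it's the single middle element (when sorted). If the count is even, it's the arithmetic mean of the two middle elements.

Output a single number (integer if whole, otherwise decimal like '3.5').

Step 1: insert 2 -> lo=[2] (size 1, max 2) hi=[] (size 0) -> median=2

Answer: 2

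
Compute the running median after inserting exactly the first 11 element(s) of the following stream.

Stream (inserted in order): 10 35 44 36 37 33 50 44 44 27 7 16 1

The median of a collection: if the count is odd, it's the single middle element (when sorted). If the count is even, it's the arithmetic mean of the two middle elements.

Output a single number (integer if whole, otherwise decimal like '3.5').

Step 1: insert 10 -> lo=[10] (size 1, max 10) hi=[] (size 0) -> median=10
Step 2: insert 35 -> lo=[10] (size 1, max 10) hi=[35] (size 1, min 35) -> median=22.5
Step 3: insert 44 -> lo=[10, 35] (size 2, max 35) hi=[44] (size 1, min 44) -> median=35
Step 4: insert 36 -> lo=[10, 35] (size 2, max 35) hi=[36, 44] (size 2, min 36) -> median=35.5
Step 5: insert 37 -> lo=[10, 35, 36] (size 3, max 36) hi=[37, 44] (size 2, min 37) -> median=36
Step 6: insert 33 -> lo=[10, 33, 35] (size 3, max 35) hi=[36, 37, 44] (size 3, min 36) -> median=35.5
Step 7: insert 50 -> lo=[10, 33, 35, 36] (size 4, max 36) hi=[37, 44, 50] (size 3, min 37) -> median=36
Step 8: insert 44 -> lo=[10, 33, 35, 36] (size 4, max 36) hi=[37, 44, 44, 50] (size 4, min 37) -> median=36.5
Step 9: insert 44 -> lo=[10, 33, 35, 36, 37] (size 5, max 37) hi=[44, 44, 44, 50] (size 4, min 44) -> median=37
Step 10: insert 27 -> lo=[10, 27, 33, 35, 36] (size 5, max 36) hi=[37, 44, 44, 44, 50] (size 5, min 37) -> median=36.5
Step 11: insert 7 -> lo=[7, 10, 27, 33, 35, 36] (size 6, max 36) hi=[37, 44, 44, 44, 50] (size 5, min 37) -> median=36

Answer: 36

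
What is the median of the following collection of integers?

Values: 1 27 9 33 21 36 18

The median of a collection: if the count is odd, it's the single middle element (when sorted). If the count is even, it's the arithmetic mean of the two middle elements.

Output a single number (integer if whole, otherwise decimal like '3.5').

Answer: 21

Derivation:
Step 1: insert 1 -> lo=[1] (size 1, max 1) hi=[] (size 0) -> median=1
Step 2: insert 27 -> lo=[1] (size 1, max 1) hi=[27] (size 1, min 27) -> median=14
Step 3: insert 9 -> lo=[1, 9] (size 2, max 9) hi=[27] (size 1, min 27) -> median=9
Step 4: insert 33 -> lo=[1, 9] (size 2, max 9) hi=[27, 33] (size 2, min 27) -> median=18
Step 5: insert 21 -> lo=[1, 9, 21] (size 3, max 21) hi=[27, 33] (size 2, min 27) -> median=21
Step 6: insert 36 -> lo=[1, 9, 21] (size 3, max 21) hi=[27, 33, 36] (size 3, min 27) -> median=24
Step 7: insert 18 -> lo=[1, 9, 18, 21] (size 4, max 21) hi=[27, 33, 36] (size 3, min 27) -> median=21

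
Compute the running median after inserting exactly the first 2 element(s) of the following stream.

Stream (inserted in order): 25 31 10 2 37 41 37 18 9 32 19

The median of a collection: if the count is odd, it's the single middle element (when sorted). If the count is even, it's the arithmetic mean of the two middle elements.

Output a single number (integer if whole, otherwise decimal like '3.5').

Step 1: insert 25 -> lo=[25] (size 1, max 25) hi=[] (size 0) -> median=25
Step 2: insert 31 -> lo=[25] (size 1, max 25) hi=[31] (size 1, min 31) -> median=28

Answer: 28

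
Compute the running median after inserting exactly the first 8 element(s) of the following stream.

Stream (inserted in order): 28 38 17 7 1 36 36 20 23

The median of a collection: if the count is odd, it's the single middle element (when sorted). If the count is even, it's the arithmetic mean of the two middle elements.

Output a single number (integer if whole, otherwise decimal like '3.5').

Step 1: insert 28 -> lo=[28] (size 1, max 28) hi=[] (size 0) -> median=28
Step 2: insert 38 -> lo=[28] (size 1, max 28) hi=[38] (size 1, min 38) -> median=33
Step 3: insert 17 -> lo=[17, 28] (size 2, max 28) hi=[38] (size 1, min 38) -> median=28
Step 4: insert 7 -> lo=[7, 17] (size 2, max 17) hi=[28, 38] (size 2, min 28) -> median=22.5
Step 5: insert 1 -> lo=[1, 7, 17] (size 3, max 17) hi=[28, 38] (size 2, min 28) -> median=17
Step 6: insert 36 -> lo=[1, 7, 17] (size 3, max 17) hi=[28, 36, 38] (size 3, min 28) -> median=22.5
Step 7: insert 36 -> lo=[1, 7, 17, 28] (size 4, max 28) hi=[36, 36, 38] (size 3, min 36) -> median=28
Step 8: insert 20 -> lo=[1, 7, 17, 20] (size 4, max 20) hi=[28, 36, 36, 38] (size 4, min 28) -> median=24

Answer: 24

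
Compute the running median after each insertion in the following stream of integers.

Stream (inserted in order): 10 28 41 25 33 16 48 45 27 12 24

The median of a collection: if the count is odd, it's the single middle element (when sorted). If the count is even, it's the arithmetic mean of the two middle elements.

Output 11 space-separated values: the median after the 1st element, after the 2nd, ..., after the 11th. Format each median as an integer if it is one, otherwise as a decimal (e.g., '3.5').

Answer: 10 19 28 26.5 28 26.5 28 30.5 28 27.5 27

Derivation:
Step 1: insert 10 -> lo=[10] (size 1, max 10) hi=[] (size 0) -> median=10
Step 2: insert 28 -> lo=[10] (size 1, max 10) hi=[28] (size 1, min 28) -> median=19
Step 3: insert 41 -> lo=[10, 28] (size 2, max 28) hi=[41] (size 1, min 41) -> median=28
Step 4: insert 25 -> lo=[10, 25] (size 2, max 25) hi=[28, 41] (size 2, min 28) -> median=26.5
Step 5: insert 33 -> lo=[10, 25, 28] (size 3, max 28) hi=[33, 41] (size 2, min 33) -> median=28
Step 6: insert 16 -> lo=[10, 16, 25] (size 3, max 25) hi=[28, 33, 41] (size 3, min 28) -> median=26.5
Step 7: insert 48 -> lo=[10, 16, 25, 28] (size 4, max 28) hi=[33, 41, 48] (size 3, min 33) -> median=28
Step 8: insert 45 -> lo=[10, 16, 25, 28] (size 4, max 28) hi=[33, 41, 45, 48] (size 4, min 33) -> median=30.5
Step 9: insert 27 -> lo=[10, 16, 25, 27, 28] (size 5, max 28) hi=[33, 41, 45, 48] (size 4, min 33) -> median=28
Step 10: insert 12 -> lo=[10, 12, 16, 25, 27] (size 5, max 27) hi=[28, 33, 41, 45, 48] (size 5, min 28) -> median=27.5
Step 11: insert 24 -> lo=[10, 12, 16, 24, 25, 27] (size 6, max 27) hi=[28, 33, 41, 45, 48] (size 5, min 28) -> median=27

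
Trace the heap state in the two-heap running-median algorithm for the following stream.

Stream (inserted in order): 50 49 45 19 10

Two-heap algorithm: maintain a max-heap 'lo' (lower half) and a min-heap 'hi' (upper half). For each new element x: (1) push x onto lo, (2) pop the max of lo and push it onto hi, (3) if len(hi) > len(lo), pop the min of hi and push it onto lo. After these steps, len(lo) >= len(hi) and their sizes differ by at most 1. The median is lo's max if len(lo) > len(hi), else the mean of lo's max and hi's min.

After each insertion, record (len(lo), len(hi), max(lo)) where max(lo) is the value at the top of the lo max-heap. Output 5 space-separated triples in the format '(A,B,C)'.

Answer: (1,0,50) (1,1,49) (2,1,49) (2,2,45) (3,2,45)

Derivation:
Step 1: insert 50 -> lo=[50] hi=[] -> (len(lo)=1, len(hi)=0, max(lo)=50)
Step 2: insert 49 -> lo=[49] hi=[50] -> (len(lo)=1, len(hi)=1, max(lo)=49)
Step 3: insert 45 -> lo=[45, 49] hi=[50] -> (len(lo)=2, len(hi)=1, max(lo)=49)
Step 4: insert 19 -> lo=[19, 45] hi=[49, 50] -> (len(lo)=2, len(hi)=2, max(lo)=45)
Step 5: insert 10 -> lo=[10, 19, 45] hi=[49, 50] -> (len(lo)=3, len(hi)=2, max(lo)=45)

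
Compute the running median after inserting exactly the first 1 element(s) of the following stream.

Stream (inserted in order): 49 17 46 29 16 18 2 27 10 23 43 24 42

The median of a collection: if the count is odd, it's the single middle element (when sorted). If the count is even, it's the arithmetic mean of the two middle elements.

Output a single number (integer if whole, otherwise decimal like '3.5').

Step 1: insert 49 -> lo=[49] (size 1, max 49) hi=[] (size 0) -> median=49

Answer: 49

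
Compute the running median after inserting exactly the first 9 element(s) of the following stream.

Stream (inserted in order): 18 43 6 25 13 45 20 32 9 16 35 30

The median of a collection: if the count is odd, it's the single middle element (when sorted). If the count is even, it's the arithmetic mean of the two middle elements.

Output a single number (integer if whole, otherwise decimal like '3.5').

Step 1: insert 18 -> lo=[18] (size 1, max 18) hi=[] (size 0) -> median=18
Step 2: insert 43 -> lo=[18] (size 1, max 18) hi=[43] (size 1, min 43) -> median=30.5
Step 3: insert 6 -> lo=[6, 18] (size 2, max 18) hi=[43] (size 1, min 43) -> median=18
Step 4: insert 25 -> lo=[6, 18] (size 2, max 18) hi=[25, 43] (size 2, min 25) -> median=21.5
Step 5: insert 13 -> lo=[6, 13, 18] (size 3, max 18) hi=[25, 43] (size 2, min 25) -> median=18
Step 6: insert 45 -> lo=[6, 13, 18] (size 3, max 18) hi=[25, 43, 45] (size 3, min 25) -> median=21.5
Step 7: insert 20 -> lo=[6, 13, 18, 20] (size 4, max 20) hi=[25, 43, 45] (size 3, min 25) -> median=20
Step 8: insert 32 -> lo=[6, 13, 18, 20] (size 4, max 20) hi=[25, 32, 43, 45] (size 4, min 25) -> median=22.5
Step 9: insert 9 -> lo=[6, 9, 13, 18, 20] (size 5, max 20) hi=[25, 32, 43, 45] (size 4, min 25) -> median=20

Answer: 20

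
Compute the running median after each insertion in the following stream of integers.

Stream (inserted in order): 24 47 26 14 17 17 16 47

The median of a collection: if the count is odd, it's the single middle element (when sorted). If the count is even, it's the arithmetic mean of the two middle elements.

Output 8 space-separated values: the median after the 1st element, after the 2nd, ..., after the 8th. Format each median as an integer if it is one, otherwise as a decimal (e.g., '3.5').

Answer: 24 35.5 26 25 24 20.5 17 20.5

Derivation:
Step 1: insert 24 -> lo=[24] (size 1, max 24) hi=[] (size 0) -> median=24
Step 2: insert 47 -> lo=[24] (size 1, max 24) hi=[47] (size 1, min 47) -> median=35.5
Step 3: insert 26 -> lo=[24, 26] (size 2, max 26) hi=[47] (size 1, min 47) -> median=26
Step 4: insert 14 -> lo=[14, 24] (size 2, max 24) hi=[26, 47] (size 2, min 26) -> median=25
Step 5: insert 17 -> lo=[14, 17, 24] (size 3, max 24) hi=[26, 47] (size 2, min 26) -> median=24
Step 6: insert 17 -> lo=[14, 17, 17] (size 3, max 17) hi=[24, 26, 47] (size 3, min 24) -> median=20.5
Step 7: insert 16 -> lo=[14, 16, 17, 17] (size 4, max 17) hi=[24, 26, 47] (size 3, min 24) -> median=17
Step 8: insert 47 -> lo=[14, 16, 17, 17] (size 4, max 17) hi=[24, 26, 47, 47] (size 4, min 24) -> median=20.5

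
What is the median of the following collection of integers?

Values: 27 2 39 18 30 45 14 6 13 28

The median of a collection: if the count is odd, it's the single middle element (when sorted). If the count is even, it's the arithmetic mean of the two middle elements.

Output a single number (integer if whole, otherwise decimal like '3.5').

Answer: 22.5

Derivation:
Step 1: insert 27 -> lo=[27] (size 1, max 27) hi=[] (size 0) -> median=27
Step 2: insert 2 -> lo=[2] (size 1, max 2) hi=[27] (size 1, min 27) -> median=14.5
Step 3: insert 39 -> lo=[2, 27] (size 2, max 27) hi=[39] (size 1, min 39) -> median=27
Step 4: insert 18 -> lo=[2, 18] (size 2, max 18) hi=[27, 39] (size 2, min 27) -> median=22.5
Step 5: insert 30 -> lo=[2, 18, 27] (size 3, max 27) hi=[30, 39] (size 2, min 30) -> median=27
Step 6: insert 45 -> lo=[2, 18, 27] (size 3, max 27) hi=[30, 39, 45] (size 3, min 30) -> median=28.5
Step 7: insert 14 -> lo=[2, 14, 18, 27] (size 4, max 27) hi=[30, 39, 45] (size 3, min 30) -> median=27
Step 8: insert 6 -> lo=[2, 6, 14, 18] (size 4, max 18) hi=[27, 30, 39, 45] (size 4, min 27) -> median=22.5
Step 9: insert 13 -> lo=[2, 6, 13, 14, 18] (size 5, max 18) hi=[27, 30, 39, 45] (size 4, min 27) -> median=18
Step 10: insert 28 -> lo=[2, 6, 13, 14, 18] (size 5, max 18) hi=[27, 28, 30, 39, 45] (size 5, min 27) -> median=22.5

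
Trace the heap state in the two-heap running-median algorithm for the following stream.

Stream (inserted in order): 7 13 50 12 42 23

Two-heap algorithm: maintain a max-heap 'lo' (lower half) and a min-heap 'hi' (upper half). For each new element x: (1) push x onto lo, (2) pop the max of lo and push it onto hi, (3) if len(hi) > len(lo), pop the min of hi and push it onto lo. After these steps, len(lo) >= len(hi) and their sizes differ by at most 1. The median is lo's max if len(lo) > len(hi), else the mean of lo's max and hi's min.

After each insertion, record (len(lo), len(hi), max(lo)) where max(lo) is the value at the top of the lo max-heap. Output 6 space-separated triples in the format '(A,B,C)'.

Answer: (1,0,7) (1,1,7) (2,1,13) (2,2,12) (3,2,13) (3,3,13)

Derivation:
Step 1: insert 7 -> lo=[7] hi=[] -> (len(lo)=1, len(hi)=0, max(lo)=7)
Step 2: insert 13 -> lo=[7] hi=[13] -> (len(lo)=1, len(hi)=1, max(lo)=7)
Step 3: insert 50 -> lo=[7, 13] hi=[50] -> (len(lo)=2, len(hi)=1, max(lo)=13)
Step 4: insert 12 -> lo=[7, 12] hi=[13, 50] -> (len(lo)=2, len(hi)=2, max(lo)=12)
Step 5: insert 42 -> lo=[7, 12, 13] hi=[42, 50] -> (len(lo)=3, len(hi)=2, max(lo)=13)
Step 6: insert 23 -> lo=[7, 12, 13] hi=[23, 42, 50] -> (len(lo)=3, len(hi)=3, max(lo)=13)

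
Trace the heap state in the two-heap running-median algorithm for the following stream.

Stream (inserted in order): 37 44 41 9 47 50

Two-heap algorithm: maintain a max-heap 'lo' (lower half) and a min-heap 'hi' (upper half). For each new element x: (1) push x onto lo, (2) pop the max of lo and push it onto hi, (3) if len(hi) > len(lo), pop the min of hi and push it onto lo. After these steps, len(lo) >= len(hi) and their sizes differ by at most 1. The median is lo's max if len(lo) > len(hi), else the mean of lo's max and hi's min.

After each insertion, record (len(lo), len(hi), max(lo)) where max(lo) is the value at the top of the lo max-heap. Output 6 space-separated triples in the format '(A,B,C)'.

Answer: (1,0,37) (1,1,37) (2,1,41) (2,2,37) (3,2,41) (3,3,41)

Derivation:
Step 1: insert 37 -> lo=[37] hi=[] -> (len(lo)=1, len(hi)=0, max(lo)=37)
Step 2: insert 44 -> lo=[37] hi=[44] -> (len(lo)=1, len(hi)=1, max(lo)=37)
Step 3: insert 41 -> lo=[37, 41] hi=[44] -> (len(lo)=2, len(hi)=1, max(lo)=41)
Step 4: insert 9 -> lo=[9, 37] hi=[41, 44] -> (len(lo)=2, len(hi)=2, max(lo)=37)
Step 5: insert 47 -> lo=[9, 37, 41] hi=[44, 47] -> (len(lo)=3, len(hi)=2, max(lo)=41)
Step 6: insert 50 -> lo=[9, 37, 41] hi=[44, 47, 50] -> (len(lo)=3, len(hi)=3, max(lo)=41)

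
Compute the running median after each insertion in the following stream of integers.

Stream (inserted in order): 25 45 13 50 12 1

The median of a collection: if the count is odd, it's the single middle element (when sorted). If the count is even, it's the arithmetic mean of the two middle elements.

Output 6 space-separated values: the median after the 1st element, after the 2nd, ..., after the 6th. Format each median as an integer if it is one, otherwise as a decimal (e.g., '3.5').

Step 1: insert 25 -> lo=[25] (size 1, max 25) hi=[] (size 0) -> median=25
Step 2: insert 45 -> lo=[25] (size 1, max 25) hi=[45] (size 1, min 45) -> median=35
Step 3: insert 13 -> lo=[13, 25] (size 2, max 25) hi=[45] (size 1, min 45) -> median=25
Step 4: insert 50 -> lo=[13, 25] (size 2, max 25) hi=[45, 50] (size 2, min 45) -> median=35
Step 5: insert 12 -> lo=[12, 13, 25] (size 3, max 25) hi=[45, 50] (size 2, min 45) -> median=25
Step 6: insert 1 -> lo=[1, 12, 13] (size 3, max 13) hi=[25, 45, 50] (size 3, min 25) -> median=19

Answer: 25 35 25 35 25 19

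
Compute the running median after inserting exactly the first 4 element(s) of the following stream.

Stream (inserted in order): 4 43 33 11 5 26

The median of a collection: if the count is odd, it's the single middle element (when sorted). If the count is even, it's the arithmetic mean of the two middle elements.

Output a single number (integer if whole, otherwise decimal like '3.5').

Answer: 22

Derivation:
Step 1: insert 4 -> lo=[4] (size 1, max 4) hi=[] (size 0) -> median=4
Step 2: insert 43 -> lo=[4] (size 1, max 4) hi=[43] (size 1, min 43) -> median=23.5
Step 3: insert 33 -> lo=[4, 33] (size 2, max 33) hi=[43] (size 1, min 43) -> median=33
Step 4: insert 11 -> lo=[4, 11] (size 2, max 11) hi=[33, 43] (size 2, min 33) -> median=22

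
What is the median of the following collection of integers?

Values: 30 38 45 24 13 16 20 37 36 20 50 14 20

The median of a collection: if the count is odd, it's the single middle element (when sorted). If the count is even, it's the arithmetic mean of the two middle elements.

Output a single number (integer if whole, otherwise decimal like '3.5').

Answer: 24

Derivation:
Step 1: insert 30 -> lo=[30] (size 1, max 30) hi=[] (size 0) -> median=30
Step 2: insert 38 -> lo=[30] (size 1, max 30) hi=[38] (size 1, min 38) -> median=34
Step 3: insert 45 -> lo=[30, 38] (size 2, max 38) hi=[45] (size 1, min 45) -> median=38
Step 4: insert 24 -> lo=[24, 30] (size 2, max 30) hi=[38, 45] (size 2, min 38) -> median=34
Step 5: insert 13 -> lo=[13, 24, 30] (size 3, max 30) hi=[38, 45] (size 2, min 38) -> median=30
Step 6: insert 16 -> lo=[13, 16, 24] (size 3, max 24) hi=[30, 38, 45] (size 3, min 30) -> median=27
Step 7: insert 20 -> lo=[13, 16, 20, 24] (size 4, max 24) hi=[30, 38, 45] (size 3, min 30) -> median=24
Step 8: insert 37 -> lo=[13, 16, 20, 24] (size 4, max 24) hi=[30, 37, 38, 45] (size 4, min 30) -> median=27
Step 9: insert 36 -> lo=[13, 16, 20, 24, 30] (size 5, max 30) hi=[36, 37, 38, 45] (size 4, min 36) -> median=30
Step 10: insert 20 -> lo=[13, 16, 20, 20, 24] (size 5, max 24) hi=[30, 36, 37, 38, 45] (size 5, min 30) -> median=27
Step 11: insert 50 -> lo=[13, 16, 20, 20, 24, 30] (size 6, max 30) hi=[36, 37, 38, 45, 50] (size 5, min 36) -> median=30
Step 12: insert 14 -> lo=[13, 14, 16, 20, 20, 24] (size 6, max 24) hi=[30, 36, 37, 38, 45, 50] (size 6, min 30) -> median=27
Step 13: insert 20 -> lo=[13, 14, 16, 20, 20, 20, 24] (size 7, max 24) hi=[30, 36, 37, 38, 45, 50] (size 6, min 30) -> median=24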